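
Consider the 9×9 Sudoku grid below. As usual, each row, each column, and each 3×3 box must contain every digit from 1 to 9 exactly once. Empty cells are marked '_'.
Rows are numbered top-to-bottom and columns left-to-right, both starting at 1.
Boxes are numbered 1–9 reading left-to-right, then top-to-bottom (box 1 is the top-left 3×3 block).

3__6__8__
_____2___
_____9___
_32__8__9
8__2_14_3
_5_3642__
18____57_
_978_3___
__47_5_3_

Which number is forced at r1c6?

Row 1 already contains {3, 6, 8}.
Column 6 already contains {1, 2, 3, 4, 5, 8, 9}.
Its 3×3 block (box 2) already contains {2, 6, 9}.
The only value from 1–9 not eliminated is 7, so r1c6 = 7.

7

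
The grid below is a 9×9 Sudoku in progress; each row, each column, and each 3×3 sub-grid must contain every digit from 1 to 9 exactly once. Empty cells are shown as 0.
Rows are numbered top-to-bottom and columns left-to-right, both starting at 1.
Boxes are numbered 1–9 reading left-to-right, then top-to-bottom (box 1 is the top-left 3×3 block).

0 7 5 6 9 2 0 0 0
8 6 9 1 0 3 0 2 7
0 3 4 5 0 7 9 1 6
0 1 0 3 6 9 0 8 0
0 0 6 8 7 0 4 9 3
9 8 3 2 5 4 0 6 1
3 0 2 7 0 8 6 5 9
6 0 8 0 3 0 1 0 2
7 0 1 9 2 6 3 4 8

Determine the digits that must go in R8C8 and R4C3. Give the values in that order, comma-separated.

7,7

For R8C8:
  Row 8 already contains {1, 2, 3, 6, 8}.
  Column 8 already contains {1, 2, 4, 5, 6, 8, 9}.
  Its 3×3 block (box 9) already contains {1, 2, 3, 4, 5, 6, 8, 9}.
  The only value from 1–9 not eliminated is 7, so R8C8 = 7.
For R4C3:
  Row 4 already contains {1, 3, 6, 8, 9}.
  Column 3 already contains {1, 2, 3, 4, 5, 6, 8, 9}.
  Its 3×3 block (box 4) already contains {1, 3, 6, 8, 9}.
  The only value from 1–9 not eliminated is 7, so R4C3 = 7.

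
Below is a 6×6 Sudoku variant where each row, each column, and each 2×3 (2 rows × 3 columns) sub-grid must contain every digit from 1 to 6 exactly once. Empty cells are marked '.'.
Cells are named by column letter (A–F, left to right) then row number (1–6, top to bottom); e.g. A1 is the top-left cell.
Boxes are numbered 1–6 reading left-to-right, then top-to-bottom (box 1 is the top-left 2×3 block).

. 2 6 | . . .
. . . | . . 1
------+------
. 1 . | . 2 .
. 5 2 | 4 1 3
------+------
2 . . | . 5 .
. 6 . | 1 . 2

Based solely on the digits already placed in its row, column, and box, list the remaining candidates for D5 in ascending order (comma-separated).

3,6

Row 5 already contains {2, 5}.
Column D already contains {1, 4}.
Its 2×3 block (box 6) already contains {1, 2, 5}.
Removing those from 1–6 leaves {3, 6} as the candidates for D5.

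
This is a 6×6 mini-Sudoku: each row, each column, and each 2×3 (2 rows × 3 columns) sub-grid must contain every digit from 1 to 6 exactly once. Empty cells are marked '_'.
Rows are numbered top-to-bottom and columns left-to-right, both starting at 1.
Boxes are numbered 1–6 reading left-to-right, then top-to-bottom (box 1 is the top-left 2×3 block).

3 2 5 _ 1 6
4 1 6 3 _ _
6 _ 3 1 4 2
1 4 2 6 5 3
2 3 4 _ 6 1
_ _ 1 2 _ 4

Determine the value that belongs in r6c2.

6

Cell r6c2 itself could take any of {5, 6} by direct elimination.
Consider where 6 can go in row 6.
r6c1 is out (column 1 already has a 6).
r6c5 is out (column 5 already has a 6).
So the only cell in row 6 that can hold 6 is r6c2.
Therefore r6c2 = 6.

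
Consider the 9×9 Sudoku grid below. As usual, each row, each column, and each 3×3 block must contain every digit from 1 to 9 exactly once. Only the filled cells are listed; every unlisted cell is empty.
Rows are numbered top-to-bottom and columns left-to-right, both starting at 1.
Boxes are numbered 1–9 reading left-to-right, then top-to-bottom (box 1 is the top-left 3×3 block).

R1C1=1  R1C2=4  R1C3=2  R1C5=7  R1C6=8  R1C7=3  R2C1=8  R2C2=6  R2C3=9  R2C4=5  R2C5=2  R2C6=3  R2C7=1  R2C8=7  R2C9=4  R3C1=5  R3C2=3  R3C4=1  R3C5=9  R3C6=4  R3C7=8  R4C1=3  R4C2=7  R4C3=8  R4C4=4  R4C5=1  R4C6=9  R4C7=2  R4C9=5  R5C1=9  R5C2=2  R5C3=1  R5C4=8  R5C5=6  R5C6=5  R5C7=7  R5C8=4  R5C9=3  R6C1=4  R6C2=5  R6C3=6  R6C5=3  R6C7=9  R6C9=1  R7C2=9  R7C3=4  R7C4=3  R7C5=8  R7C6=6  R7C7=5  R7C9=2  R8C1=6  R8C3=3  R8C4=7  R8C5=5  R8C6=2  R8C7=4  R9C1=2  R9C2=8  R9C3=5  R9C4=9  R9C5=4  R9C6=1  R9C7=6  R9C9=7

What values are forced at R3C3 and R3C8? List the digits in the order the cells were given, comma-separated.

7,2

For R3C3:
  Row 3 already contains {1, 3, 4, 5, 8, 9}.
  Column 3 already contains {1, 2, 3, 4, 5, 6, 8, 9}.
  Its 3×3 block (box 1) already contains {1, 2, 3, 4, 5, 6, 8, 9}.
  The only value from 1–9 not eliminated is 7, so R3C3 = 7.
For R3C8:
  Consider where 2 can go in column 8.
  R1C8 is out (row 1 already has a 2). R4C8 is out (row 4 already has a 2). R6C8 is out (box 6 already has a 2). R7C8 is out (row 7 already has a 2). The remaining empty cells in column 8 are similarly blocked.
  So the only cell in column 8 that can hold 2 is R3C8.
  So R3C8 = 2.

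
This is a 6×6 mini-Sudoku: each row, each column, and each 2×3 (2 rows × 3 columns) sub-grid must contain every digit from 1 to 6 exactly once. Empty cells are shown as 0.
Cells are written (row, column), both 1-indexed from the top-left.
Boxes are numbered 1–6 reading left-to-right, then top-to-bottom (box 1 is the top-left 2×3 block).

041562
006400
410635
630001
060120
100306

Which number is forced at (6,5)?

Cell (6,5) itself could take any of {4, 5} by direct elimination.
Consider where 5 can go in box 6.
(5,6) is out (column 6 already has a 5).
So the only cell in box 6 that can hold 5 is (6,5).
Therefore (6,5) = 5.

5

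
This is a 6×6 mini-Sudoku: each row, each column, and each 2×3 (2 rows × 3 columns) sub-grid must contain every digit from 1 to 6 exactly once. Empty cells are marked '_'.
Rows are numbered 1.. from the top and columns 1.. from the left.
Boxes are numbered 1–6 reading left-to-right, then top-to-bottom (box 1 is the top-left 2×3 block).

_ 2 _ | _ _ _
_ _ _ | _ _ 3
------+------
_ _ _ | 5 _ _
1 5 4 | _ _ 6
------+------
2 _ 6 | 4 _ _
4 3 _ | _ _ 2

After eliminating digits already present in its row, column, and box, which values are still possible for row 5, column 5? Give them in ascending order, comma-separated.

1,3,5

Row 5 already contains {2, 4, 6}.
Column 5 already contains {}.
Its 2×3 block (box 6) already contains {2, 4}.
Removing those from 1–6 leaves {1, 3, 5} as the candidates for row 5, column 5.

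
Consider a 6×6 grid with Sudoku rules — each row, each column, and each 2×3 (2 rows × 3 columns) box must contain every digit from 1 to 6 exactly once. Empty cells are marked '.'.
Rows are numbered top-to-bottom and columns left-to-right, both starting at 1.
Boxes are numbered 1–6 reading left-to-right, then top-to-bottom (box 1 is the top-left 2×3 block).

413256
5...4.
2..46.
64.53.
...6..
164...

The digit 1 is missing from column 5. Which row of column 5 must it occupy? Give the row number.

Consider where 1 can go in column 5.
R6C5 is out (row 6 already has a 1).
So the only cell in column 5 that can hold 1 is R5C5.
That is row 5.

5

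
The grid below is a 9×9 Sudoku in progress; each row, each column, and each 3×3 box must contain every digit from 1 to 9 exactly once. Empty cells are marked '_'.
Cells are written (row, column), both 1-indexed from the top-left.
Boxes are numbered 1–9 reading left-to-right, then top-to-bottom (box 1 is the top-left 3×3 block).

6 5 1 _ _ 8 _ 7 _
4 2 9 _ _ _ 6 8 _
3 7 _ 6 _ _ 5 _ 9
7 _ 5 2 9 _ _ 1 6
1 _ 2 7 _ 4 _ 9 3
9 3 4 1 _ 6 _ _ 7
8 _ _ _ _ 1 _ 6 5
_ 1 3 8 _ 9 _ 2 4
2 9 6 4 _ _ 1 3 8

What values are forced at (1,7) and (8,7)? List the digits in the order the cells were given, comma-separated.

3,7

For (1,7):
  Consider where 3 can go in box 3.
  (1,9) is out (column 9 already has a 3).
  (2,9) is out (column 9 already has a 3).
  (3,8) is out (row 3 already has a 3).
  So the only cell in box 3 that can hold 3 is (1,7).
  So (1,7) = 3.
For (8,7):
  Row 8 already contains {1, 2, 3, 4, 8, 9}.
  Column 7 already contains {1, 5, 6}.
  Its 3×3 block (box 9) already contains {1, 2, 3, 4, 5, 6, 8}.
  The only value from 1–9 not eliminated is 7, so (8,7) = 7.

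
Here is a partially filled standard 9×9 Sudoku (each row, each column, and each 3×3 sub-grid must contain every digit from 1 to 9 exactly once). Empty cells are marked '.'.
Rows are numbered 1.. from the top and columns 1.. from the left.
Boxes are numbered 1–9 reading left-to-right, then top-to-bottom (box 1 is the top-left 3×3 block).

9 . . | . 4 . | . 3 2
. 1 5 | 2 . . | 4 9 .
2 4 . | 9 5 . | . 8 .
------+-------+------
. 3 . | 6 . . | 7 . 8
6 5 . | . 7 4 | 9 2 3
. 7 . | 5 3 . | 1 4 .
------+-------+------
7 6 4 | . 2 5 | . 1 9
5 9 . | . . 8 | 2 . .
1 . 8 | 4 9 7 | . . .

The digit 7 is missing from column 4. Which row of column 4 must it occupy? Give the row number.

1

Consider where 7 can go in column 4.
row 5, column 4 is out (row 5 already has a 7).
row 7, column 4 is out (row 7 already has a 7).
row 8, column 4 is out (box 8 already has a 7).
So the only cell in column 4 that can hold 7 is row 1, column 4.
That is row 1.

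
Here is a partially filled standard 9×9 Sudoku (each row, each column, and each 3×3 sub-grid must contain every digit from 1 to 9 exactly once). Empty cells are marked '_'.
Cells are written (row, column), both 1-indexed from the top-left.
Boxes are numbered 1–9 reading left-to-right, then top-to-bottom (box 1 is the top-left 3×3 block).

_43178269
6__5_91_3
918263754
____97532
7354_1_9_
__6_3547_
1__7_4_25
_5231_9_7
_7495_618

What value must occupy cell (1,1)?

Row 1 already contains {1, 2, 3, 4, 6, 7, 8, 9}.
Column 1 already contains {1, 6, 7, 9}.
Its 3×3 block (box 1) already contains {1, 3, 4, 6, 8, 9}.
The only value from 1–9 not eliminated is 5, so (1,1) = 5.

5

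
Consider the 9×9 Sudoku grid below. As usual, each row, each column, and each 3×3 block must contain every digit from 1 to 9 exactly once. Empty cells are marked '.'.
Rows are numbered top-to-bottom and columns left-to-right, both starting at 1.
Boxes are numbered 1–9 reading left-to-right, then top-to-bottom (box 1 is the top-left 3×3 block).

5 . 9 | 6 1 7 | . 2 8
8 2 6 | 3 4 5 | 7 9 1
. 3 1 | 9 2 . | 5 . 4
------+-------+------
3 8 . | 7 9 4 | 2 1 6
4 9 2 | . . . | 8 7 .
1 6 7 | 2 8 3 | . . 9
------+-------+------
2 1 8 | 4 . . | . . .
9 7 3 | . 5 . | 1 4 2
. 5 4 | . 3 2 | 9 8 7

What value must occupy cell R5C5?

6

Row 5 already contains {2, 4, 7, 8, 9}.
Column 5 already contains {1, 2, 3, 4, 5, 8, 9}.
Its 3×3 block (box 5) already contains {2, 3, 4, 7, 8, 9}.
The only value from 1–9 not eliminated is 6, so R5C5 = 6.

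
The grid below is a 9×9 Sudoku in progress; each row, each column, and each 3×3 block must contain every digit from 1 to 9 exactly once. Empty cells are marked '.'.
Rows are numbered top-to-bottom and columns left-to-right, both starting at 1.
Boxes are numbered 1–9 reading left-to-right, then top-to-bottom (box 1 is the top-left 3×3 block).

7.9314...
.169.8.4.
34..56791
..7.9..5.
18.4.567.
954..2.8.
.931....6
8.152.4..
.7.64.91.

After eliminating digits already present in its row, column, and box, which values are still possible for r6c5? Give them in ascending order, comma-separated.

3,6,7

Row 6 already contains {2, 4, 5, 8, 9}.
Column 5 already contains {1, 2, 4, 5, 9}.
Its 3×3 block (box 5) already contains {2, 4, 5, 9}.
Removing those from 1–9 leaves {3, 6, 7} as the candidates for r6c5.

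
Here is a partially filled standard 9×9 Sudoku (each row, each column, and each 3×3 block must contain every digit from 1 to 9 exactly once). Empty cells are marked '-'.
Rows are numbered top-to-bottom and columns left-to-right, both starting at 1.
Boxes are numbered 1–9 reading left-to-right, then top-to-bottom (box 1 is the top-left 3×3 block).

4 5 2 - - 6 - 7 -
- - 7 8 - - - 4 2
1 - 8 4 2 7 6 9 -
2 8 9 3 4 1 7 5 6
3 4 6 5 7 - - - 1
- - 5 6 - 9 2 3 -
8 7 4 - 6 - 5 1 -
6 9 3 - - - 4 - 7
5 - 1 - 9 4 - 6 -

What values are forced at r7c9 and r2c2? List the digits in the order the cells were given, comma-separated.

9,6

For r7c9:
  Consider where 9 can go in row 7.
  r7c4 is out (box 8 already has a 9).
  r7c6 is out (column 6 already has a 9).
  So the only cell in row 7 that can hold 9 is r7c9.
  So r7c9 = 9.
For r2c2:
  Consider where 6 can go in row 2.
  r2c1 is out (column 1 already has a 6).
  r2c5 is out (column 5 already has a 6).
  r2c6 is out (column 6 already has a 6).
  r2c7 is out (column 7 already has a 6).
  So the only cell in row 2 that can hold 6 is r2c2.
  So r2c2 = 6.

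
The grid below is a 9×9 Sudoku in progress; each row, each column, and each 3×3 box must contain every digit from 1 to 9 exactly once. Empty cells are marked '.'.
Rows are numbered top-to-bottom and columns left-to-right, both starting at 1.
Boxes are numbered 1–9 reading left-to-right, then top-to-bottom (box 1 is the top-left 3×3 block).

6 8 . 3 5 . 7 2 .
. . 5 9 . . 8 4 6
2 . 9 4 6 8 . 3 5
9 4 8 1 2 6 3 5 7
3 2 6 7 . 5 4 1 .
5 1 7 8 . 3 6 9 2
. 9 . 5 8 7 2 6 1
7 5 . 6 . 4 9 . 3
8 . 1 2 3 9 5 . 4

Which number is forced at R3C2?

7

Row 3 already contains {2, 3, 4, 5, 6, 8, 9}.
Column 2 already contains {1, 2, 4, 5, 8, 9}.
Its 3×3 block (box 1) already contains {2, 5, 6, 8, 9}.
The only value from 1–9 not eliminated is 7, so R3C2 = 7.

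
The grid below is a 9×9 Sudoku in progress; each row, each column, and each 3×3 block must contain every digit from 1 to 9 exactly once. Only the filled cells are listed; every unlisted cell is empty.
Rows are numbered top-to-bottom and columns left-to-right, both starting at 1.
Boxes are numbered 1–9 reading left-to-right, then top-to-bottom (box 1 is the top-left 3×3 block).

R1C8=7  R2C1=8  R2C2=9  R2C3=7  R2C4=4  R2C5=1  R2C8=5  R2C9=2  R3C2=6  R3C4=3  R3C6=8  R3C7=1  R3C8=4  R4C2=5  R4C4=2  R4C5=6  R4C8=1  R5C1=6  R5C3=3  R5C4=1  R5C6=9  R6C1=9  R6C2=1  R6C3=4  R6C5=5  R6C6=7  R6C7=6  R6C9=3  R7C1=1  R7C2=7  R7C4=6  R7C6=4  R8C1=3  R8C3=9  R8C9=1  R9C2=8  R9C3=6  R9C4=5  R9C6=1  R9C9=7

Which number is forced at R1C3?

1

Cell R1C3 itself could take any of {1, 2, 5} by direct elimination.
Consider where 1 can go in row 1.
R1C1 is out (column 1 already has a 1). R1C2 is out (column 2 already has a 1). R1C4 is out (column 4 already has a 1). R1C5 is out (column 5 already has a 1). The remaining empty cells in row 1 are similarly blocked.
So the only cell in row 1 that can hold 1 is R1C3.
Therefore R1C3 = 1.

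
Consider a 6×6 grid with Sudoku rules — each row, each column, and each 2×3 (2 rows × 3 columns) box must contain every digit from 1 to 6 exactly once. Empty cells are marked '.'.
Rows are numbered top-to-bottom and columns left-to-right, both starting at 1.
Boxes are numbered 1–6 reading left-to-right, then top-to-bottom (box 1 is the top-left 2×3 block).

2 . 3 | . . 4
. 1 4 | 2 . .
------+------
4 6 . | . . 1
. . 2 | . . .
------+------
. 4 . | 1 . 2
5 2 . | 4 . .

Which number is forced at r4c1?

Cell r4c1 itself could take any of {1, 3} by direct elimination.
Consider where 1 can go in box 3.
r3c3 is out (row 3 already has a 1).
r4c2 is out (column 2 already has a 1).
So the only cell in box 3 that can hold 1 is r4c1.
Therefore r4c1 = 1.

1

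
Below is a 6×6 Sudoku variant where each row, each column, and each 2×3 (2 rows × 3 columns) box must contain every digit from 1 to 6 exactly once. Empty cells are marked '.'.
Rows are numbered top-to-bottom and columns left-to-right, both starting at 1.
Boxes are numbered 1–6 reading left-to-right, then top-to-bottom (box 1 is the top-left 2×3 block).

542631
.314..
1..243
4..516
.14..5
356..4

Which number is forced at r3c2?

6

Row 3 already contains {1, 2, 3, 4}.
Column 2 already contains {1, 3, 4, 5}.
Its 2×3 block (box 3) already contains {1, 4}.
The only value from 1–6 not eliminated is 6, so r3c2 = 6.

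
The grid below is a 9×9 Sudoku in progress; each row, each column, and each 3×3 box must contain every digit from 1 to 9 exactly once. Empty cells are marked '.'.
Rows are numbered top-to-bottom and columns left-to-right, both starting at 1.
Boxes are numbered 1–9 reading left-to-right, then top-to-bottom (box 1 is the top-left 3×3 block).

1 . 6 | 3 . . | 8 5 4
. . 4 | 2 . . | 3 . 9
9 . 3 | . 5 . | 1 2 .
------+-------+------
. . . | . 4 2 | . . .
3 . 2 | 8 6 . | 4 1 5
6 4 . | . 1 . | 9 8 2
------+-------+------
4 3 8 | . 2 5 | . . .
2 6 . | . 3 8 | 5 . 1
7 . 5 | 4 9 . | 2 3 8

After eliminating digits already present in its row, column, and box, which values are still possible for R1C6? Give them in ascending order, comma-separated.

Row 1 already contains {1, 3, 4, 5, 6, 8}.
Column 6 already contains {2, 5, 8}.
Its 3×3 block (box 2) already contains {2, 3, 5}.
Removing those from 1–9 leaves {7, 9} as the candidates for R1C6.

7,9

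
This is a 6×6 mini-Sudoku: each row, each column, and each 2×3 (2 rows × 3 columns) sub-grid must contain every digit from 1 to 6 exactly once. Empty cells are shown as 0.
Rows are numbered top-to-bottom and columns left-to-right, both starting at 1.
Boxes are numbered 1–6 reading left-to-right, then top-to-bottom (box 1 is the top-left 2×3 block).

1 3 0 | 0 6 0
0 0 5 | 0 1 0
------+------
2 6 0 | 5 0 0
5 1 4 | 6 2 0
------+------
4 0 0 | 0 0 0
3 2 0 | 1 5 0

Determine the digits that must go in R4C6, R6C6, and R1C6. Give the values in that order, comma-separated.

For R4C6:
  Row 4 already contains {1, 2, 4, 5, 6}.
  Column 6 already contains {}.
  Its 2×3 block (box 4) already contains {2, 5, 6}.
  The only value from 1–6 not eliminated is 3, so R4C6 = 3.
For R6C6:
  Consider where 4 can go in row 6.
  R6C3 is out (column 3 already has a 4).
  So the only cell in row 6 that can hold 4 is R6C6.
  So R6C6 = 4.
For R1C6:
  Consider where 5 can go in row 1.
  R1C3 is out (column 3 already has a 5).
  R1C4 is out (column 4 already has a 5).
  So the only cell in row 1 that can hold 5 is R1C6.
  So R1C6 = 5.

3,4,5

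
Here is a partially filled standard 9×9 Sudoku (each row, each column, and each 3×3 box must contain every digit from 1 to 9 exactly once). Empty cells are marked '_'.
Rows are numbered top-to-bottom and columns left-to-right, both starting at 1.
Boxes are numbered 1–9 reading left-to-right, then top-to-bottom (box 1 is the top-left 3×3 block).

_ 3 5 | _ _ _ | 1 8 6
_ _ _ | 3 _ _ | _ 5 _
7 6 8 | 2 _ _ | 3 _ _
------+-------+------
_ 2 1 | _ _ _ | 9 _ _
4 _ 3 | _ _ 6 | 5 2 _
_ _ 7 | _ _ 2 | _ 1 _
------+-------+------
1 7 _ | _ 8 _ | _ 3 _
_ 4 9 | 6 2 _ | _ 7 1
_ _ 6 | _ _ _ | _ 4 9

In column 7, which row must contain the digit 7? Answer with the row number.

2

Consider where 7 can go in column 7.
r6c7 is out (row 6 already has a 7).
r7c7 is out (row 7 already has a 7).
r8c7 is out (row 8 already has a 7).
r9c7 is out (box 9 already has a 7).
So the only cell in column 7 that can hold 7 is r2c7.
That is row 2.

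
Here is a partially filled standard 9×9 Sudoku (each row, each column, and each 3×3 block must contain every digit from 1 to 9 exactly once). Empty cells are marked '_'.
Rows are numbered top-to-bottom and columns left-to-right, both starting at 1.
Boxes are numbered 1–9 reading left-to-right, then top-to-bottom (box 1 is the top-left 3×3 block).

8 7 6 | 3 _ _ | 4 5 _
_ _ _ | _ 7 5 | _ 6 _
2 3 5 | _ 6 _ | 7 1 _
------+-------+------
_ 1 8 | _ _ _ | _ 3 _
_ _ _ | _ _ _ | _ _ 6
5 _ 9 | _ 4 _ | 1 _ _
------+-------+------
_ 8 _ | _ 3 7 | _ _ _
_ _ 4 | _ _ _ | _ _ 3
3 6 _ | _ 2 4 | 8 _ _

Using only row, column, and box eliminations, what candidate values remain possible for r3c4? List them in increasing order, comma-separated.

4,8,9

Row 3 already contains {1, 2, 3, 5, 6, 7}.
Column 4 already contains {3}.
Its 3×3 block (box 2) already contains {3, 5, 6, 7}.
Removing those from 1–9 leaves {4, 8, 9} as the candidates for r3c4.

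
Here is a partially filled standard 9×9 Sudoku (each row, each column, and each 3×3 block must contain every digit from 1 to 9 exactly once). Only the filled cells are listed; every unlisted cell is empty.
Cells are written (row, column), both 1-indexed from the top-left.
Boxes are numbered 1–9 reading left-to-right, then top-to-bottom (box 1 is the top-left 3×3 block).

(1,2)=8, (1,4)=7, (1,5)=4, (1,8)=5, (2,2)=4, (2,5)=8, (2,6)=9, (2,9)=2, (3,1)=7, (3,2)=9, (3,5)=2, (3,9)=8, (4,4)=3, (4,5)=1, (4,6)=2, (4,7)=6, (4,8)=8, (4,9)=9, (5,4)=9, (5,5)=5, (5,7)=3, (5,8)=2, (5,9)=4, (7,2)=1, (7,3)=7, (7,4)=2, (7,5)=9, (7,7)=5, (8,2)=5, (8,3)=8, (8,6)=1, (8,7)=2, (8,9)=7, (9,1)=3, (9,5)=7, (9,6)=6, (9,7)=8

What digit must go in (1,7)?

Cell (1,7) itself could take any of {1, 9} by direct elimination.
Consider where 9 can go in column 7.
(2,7) is out (row 2 already has a 9).
(3,7) is out (row 3 already has a 9).
(6,7) is out (box 6 already has a 9).
So the only cell in column 7 that can hold 9 is (1,7).
Therefore (1,7) = 9.

9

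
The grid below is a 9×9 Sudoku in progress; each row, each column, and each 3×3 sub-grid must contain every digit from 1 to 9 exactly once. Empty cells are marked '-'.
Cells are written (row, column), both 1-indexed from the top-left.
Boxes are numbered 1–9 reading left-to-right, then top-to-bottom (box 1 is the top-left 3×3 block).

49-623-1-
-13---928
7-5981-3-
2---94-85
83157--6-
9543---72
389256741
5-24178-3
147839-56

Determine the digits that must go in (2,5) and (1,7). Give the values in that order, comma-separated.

For (2,5):
  Row 2 already contains {1, 2, 3, 8, 9}.
  Column 5 already contains {1, 2, 3, 5, 7, 8, 9}.
  Its 3×3 block (box 2) already contains {1, 2, 3, 6, 8, 9}.
  The only value from 1–9 not eliminated is 4, so (2,5) = 4.
For (1,7):
  Row 1 already contains {1, 2, 3, 4, 6, 9}.
  Column 7 already contains {7, 8, 9}.
  Its 3×3 block (box 3) already contains {1, 2, 3, 8, 9}.
  The only value from 1–9 not eliminated is 5, so (1,7) = 5.

4,5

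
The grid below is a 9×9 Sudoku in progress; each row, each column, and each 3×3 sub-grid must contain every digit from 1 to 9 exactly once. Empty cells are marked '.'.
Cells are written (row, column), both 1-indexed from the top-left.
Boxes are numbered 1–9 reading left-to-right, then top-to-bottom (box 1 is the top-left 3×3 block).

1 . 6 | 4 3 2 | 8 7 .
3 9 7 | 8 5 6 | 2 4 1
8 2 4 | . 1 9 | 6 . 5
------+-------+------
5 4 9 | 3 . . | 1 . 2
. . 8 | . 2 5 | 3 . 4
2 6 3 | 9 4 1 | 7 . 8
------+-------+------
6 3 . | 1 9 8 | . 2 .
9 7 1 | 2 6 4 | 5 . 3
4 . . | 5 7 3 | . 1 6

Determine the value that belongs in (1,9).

Row 1 already contains {1, 2, 3, 4, 6, 7, 8}.
Column 9 already contains {1, 2, 3, 4, 5, 6, 8}.
Its 3×3 block (box 3) already contains {1, 2, 4, 5, 6, 7, 8}.
The only value from 1–9 not eliminated is 9, so (1,9) = 9.

9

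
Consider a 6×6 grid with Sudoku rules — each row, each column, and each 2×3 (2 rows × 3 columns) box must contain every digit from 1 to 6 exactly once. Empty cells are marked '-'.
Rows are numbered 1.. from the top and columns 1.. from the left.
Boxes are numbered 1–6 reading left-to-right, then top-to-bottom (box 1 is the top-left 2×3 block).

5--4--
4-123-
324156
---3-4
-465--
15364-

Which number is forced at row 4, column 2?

Cell row 4, column 2 itself could take any of {1, 6} by direct elimination.
Consider where 1 can go in row 4.
row 4, column 1 is out (column 1 already has a 1).
row 4, column 3 is out (column 3 already has a 1).
row 4, column 5 is out (box 4 already has a 1).
So the only cell in row 4 that can hold 1 is row 4, column 2.
Therefore row 4, column 2 = 1.

1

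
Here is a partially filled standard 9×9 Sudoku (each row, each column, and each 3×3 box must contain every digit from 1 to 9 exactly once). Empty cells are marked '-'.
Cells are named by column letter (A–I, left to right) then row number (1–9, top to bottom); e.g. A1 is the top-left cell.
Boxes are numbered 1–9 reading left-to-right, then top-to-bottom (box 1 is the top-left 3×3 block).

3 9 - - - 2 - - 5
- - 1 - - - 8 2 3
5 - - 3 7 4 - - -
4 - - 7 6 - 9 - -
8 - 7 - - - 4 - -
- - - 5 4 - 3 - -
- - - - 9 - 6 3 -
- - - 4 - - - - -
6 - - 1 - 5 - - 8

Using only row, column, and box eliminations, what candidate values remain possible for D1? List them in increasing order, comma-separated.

Row 1 already contains {2, 3, 5, 9}.
Column D already contains {1, 3, 4, 5, 7}.
Its 3×3 block (box 2) already contains {2, 3, 4, 7}.
Removing those from 1–9 leaves {6, 8} as the candidates for D1.

6,8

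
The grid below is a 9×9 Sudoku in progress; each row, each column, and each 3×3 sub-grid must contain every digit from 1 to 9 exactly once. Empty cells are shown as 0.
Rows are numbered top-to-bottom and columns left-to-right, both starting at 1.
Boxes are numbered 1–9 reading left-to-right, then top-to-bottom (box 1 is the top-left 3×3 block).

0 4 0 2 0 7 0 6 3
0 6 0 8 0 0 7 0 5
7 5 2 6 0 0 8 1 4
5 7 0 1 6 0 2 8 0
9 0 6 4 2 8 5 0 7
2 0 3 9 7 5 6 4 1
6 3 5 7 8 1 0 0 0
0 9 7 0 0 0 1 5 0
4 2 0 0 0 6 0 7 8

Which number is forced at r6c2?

8

Row 6 already contains {1, 2, 3, 4, 5, 6, 7, 9}.
Column 2 already contains {2, 3, 4, 5, 6, 7, 9}.
Its 3×3 block (box 4) already contains {2, 3, 5, 6, 7, 9}.
The only value from 1–9 not eliminated is 8, so r6c2 = 8.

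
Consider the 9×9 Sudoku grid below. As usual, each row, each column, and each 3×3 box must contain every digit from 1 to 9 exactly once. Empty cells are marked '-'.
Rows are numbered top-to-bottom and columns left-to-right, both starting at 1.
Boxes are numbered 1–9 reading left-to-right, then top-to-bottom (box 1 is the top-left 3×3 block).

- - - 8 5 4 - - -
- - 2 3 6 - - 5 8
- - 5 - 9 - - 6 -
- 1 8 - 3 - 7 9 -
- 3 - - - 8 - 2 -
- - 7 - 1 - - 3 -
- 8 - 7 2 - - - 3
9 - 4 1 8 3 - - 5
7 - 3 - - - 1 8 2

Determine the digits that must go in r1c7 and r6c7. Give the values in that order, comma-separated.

2,8

For r1c7:
  Consider where 2 can go in row 1.
  r1c1 is out (box 1 already has a 2).
  r1c2 is out (box 1 already has a 2).
  r1c3 is out (column 3 already has a 2).
  r1c8 is out (column 8 already has a 2).
  r1c9 is out (column 9 already has a 2).
  So the only cell in row 1 that can hold 2 is r1c7.
  So r1c7 = 2.
For r6c7:
  Consider where 8 can go in row 6.
  r6c1 is out (box 4 already has a 8).
  r6c2 is out (column 2 already has a 8).
  r6c4 is out (column 4 already has a 8).
  r6c6 is out (column 6 already has a 8).
  r6c9 is out (column 9 already has a 8).
  So the only cell in row 6 that can hold 8 is r6c7.
  So r6c7 = 8.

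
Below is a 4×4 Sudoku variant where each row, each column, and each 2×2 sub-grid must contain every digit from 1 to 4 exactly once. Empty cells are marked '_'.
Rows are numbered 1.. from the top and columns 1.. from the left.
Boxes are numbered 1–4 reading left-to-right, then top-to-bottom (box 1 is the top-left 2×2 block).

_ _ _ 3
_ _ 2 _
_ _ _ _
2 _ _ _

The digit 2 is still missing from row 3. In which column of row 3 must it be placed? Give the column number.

4

Consider where 2 can go in row 3.
row 3, column 1 is out (column 1 already has a 2).
row 3, column 2 is out (box 3 already has a 2).
row 3, column 3 is out (column 3 already has a 2).
So the only cell in row 3 that can hold 2 is row 3, column 4.
That is column 4.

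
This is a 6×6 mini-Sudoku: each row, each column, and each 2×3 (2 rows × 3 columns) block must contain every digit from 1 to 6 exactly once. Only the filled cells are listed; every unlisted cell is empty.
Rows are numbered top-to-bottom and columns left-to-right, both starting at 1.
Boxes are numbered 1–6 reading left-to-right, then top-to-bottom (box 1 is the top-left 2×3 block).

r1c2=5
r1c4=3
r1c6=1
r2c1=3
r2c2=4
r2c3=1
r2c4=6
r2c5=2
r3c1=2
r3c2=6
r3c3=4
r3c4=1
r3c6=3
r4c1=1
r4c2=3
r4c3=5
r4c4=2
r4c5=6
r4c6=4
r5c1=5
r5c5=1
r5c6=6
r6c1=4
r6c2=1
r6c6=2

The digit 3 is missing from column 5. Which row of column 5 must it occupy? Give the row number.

Consider where 3 can go in column 5.
r1c5 is out (row 1 already has a 3).
r3c5 is out (row 3 already has a 3).
So the only cell in column 5 that can hold 3 is r6c5.
That is row 6.

6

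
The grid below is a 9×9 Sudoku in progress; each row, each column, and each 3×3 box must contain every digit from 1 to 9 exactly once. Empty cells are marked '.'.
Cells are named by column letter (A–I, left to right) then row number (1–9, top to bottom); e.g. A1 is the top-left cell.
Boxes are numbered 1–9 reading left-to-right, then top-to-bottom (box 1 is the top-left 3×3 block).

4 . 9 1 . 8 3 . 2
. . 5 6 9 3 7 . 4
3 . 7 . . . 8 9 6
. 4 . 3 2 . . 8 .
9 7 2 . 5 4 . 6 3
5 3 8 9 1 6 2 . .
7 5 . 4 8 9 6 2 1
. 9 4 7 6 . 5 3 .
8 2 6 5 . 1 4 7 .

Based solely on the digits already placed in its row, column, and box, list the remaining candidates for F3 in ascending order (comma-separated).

Row 3 already contains {3, 6, 7, 8, 9}.
Column F already contains {1, 3, 4, 6, 8, 9}.
Its 3×3 block (box 2) already contains {1, 3, 6, 8, 9}.
Removing those from 1–9 leaves {2, 5} as the candidates for F3.

2,5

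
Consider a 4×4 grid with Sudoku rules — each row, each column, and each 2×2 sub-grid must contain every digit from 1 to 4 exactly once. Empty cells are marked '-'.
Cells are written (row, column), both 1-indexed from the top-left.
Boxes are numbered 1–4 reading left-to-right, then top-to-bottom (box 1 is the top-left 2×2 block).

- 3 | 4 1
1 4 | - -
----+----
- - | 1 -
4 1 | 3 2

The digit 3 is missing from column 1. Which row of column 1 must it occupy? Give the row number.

Consider where 3 can go in column 1.
(1,1) is out (row 1 already has a 3).
So the only cell in column 1 that can hold 3 is (3,1).
That is row 3.

3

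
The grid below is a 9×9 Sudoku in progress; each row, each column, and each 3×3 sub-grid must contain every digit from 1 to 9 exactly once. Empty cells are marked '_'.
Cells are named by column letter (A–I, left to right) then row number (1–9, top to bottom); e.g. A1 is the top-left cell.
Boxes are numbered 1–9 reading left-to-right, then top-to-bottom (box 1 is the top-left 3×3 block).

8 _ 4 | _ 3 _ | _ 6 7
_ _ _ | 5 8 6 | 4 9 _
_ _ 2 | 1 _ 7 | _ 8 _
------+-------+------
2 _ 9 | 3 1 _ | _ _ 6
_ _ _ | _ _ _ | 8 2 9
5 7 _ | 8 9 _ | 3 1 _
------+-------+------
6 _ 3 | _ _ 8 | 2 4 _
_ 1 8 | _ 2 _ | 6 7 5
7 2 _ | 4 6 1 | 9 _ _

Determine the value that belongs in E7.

5

Cell E7 itself could take any of {5, 7} by direct elimination.
Consider where 5 can go in box 8.
D7 is out (column D already has a 5).
D8 is out (row 8 already has a 5).
F8 is out (row 8 already has a 5).
So the only cell in box 8 that can hold 5 is E7.
Therefore E7 = 5.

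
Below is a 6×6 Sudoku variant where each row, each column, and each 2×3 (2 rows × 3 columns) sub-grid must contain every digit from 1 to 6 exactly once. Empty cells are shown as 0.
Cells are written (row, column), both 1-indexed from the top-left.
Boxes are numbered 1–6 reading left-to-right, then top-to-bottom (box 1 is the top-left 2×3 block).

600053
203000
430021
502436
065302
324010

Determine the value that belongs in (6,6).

Row 6 already contains {1, 2, 3, 4}.
Column 6 already contains {1, 2, 3, 6}.
Its 2×3 block (box 6) already contains {1, 2, 3}.
The only value from 1–6 not eliminated is 5, so (6,6) = 5.

5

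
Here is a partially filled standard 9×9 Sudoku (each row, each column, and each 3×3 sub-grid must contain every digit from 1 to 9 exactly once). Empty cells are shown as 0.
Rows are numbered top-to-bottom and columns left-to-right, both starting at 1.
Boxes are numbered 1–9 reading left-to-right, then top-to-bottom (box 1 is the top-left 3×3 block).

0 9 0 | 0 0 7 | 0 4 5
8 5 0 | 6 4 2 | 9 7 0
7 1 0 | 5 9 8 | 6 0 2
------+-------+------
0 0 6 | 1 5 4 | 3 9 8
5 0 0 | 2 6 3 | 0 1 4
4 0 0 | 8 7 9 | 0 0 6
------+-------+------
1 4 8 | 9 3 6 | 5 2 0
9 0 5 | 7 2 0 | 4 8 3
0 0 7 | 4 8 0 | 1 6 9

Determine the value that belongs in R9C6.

Row 9 already contains {1, 4, 6, 7, 8, 9}.
Column 6 already contains {2, 3, 4, 6, 7, 8, 9}.
Its 3×3 block (box 8) already contains {2, 3, 4, 6, 7, 8, 9}.
The only value from 1–9 not eliminated is 5, so R9C6 = 5.

5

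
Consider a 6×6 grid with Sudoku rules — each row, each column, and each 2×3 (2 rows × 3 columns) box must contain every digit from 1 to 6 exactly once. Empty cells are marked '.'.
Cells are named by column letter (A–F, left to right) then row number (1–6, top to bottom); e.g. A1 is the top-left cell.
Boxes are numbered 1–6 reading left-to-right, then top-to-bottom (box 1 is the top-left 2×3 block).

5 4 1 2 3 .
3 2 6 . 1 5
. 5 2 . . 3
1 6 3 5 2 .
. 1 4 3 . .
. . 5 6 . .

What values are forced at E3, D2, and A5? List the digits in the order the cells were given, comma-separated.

6,4,6

For E3:
  Consider where 6 can go in row 3.
  A3 is out (box 3 already has a 6).
  D3 is out (column D already has a 6).
  So the only cell in row 3 that can hold 6 is E3.
  So E3 = 6.
For D2:
  Row 2 already contains {1, 2, 3, 5, 6}.
  Column D already contains {2, 3, 5, 6}.
  Its 2×3 block (box 2) already contains {1, 2, 3, 5}.
  The only value from 1–6 not eliminated is 4, so D2 = 4.
For A5:
  Consider where 6 can go in box 5.
  A6 is out (row 6 already has a 6).
  B6 is out (row 6 already has a 6).
  So the only cell in box 5 that can hold 6 is A5.
  So A5 = 6.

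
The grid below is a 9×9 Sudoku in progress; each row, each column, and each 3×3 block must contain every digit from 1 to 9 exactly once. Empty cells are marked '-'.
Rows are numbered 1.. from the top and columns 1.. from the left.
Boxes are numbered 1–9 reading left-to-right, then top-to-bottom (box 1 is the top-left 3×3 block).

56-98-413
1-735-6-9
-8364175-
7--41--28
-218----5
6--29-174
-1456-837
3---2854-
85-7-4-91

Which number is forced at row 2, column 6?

2

Row 2 already contains {1, 3, 5, 6, 7, 9}.
Column 6 already contains {1, 4, 8}.
Its 3×3 block (box 2) already contains {1, 3, 4, 5, 6, 8, 9}.
The only value from 1–9 not eliminated is 2, so row 2, column 6 = 2.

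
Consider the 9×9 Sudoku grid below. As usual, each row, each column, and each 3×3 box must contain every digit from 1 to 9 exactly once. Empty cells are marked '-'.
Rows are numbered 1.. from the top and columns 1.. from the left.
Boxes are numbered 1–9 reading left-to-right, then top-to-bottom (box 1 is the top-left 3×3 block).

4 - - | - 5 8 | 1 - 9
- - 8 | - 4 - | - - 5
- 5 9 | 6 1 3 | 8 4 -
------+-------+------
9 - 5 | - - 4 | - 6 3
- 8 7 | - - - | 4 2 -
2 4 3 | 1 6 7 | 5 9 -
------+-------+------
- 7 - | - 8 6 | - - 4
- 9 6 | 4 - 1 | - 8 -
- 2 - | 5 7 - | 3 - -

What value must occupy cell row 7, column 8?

Cell row 7, column 8 itself could take any of {1, 5} by direct elimination.
Consider where 5 can go in column 8.
row 1, column 8 is out (row 1 already has a 5).
row 2, column 8 is out (row 2 already has a 5).
row 9, column 8 is out (row 9 already has a 5).
So the only cell in column 8 that can hold 5 is row 7, column 8.
Therefore row 7, column 8 = 5.

5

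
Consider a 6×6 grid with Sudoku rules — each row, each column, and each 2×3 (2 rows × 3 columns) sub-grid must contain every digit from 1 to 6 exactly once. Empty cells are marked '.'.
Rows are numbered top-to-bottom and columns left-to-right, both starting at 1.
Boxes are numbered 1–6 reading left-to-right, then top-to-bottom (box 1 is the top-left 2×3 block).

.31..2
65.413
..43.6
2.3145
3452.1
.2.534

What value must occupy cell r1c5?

Cell r1c5 itself could take any of {5, 6} by direct elimination.
Consider where 5 can go in row 1.
r1c1 is out (box 1 already has a 5).
r1c4 is out (column 4 already has a 5).
So the only cell in row 1 that can hold 5 is r1c5.
Therefore r1c5 = 5.

5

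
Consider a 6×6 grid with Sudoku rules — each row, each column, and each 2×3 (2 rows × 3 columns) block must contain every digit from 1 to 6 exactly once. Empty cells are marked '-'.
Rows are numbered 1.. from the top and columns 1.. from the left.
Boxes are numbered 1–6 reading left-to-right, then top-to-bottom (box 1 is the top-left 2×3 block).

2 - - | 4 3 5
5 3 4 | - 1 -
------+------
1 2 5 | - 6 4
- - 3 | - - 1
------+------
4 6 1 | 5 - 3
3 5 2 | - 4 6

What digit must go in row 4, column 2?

4

Row 4 already contains {1, 3}.
Column 2 already contains {2, 3, 5, 6}.
Its 2×3 block (box 3) already contains {1, 2, 3, 5}.
The only value from 1–6 not eliminated is 4, so row 4, column 2 = 4.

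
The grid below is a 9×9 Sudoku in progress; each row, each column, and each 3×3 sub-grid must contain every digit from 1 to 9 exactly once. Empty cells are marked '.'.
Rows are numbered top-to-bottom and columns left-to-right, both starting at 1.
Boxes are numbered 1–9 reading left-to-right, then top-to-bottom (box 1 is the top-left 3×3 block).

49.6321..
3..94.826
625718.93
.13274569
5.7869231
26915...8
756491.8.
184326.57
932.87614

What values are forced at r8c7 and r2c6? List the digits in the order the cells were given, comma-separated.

For r8c7:
  Row 8 already contains {1, 2, 3, 4, 5, 6, 7, 8}.
  Column 7 already contains {1, 2, 5, 6, 8}.
  Its 3×3 block (box 9) already contains {1, 4, 5, 6, 7, 8}.
  The only value from 1–9 not eliminated is 9, so r8c7 = 9.
For r2c6:
  Row 2 already contains {2, 3, 4, 6, 8, 9}.
  Column 6 already contains {1, 2, 4, 6, 7, 8, 9}.
  Its 3×3 block (box 2) already contains {1, 2, 3, 4, 6, 7, 8, 9}.
  The only value from 1–9 not eliminated is 5, so r2c6 = 5.

9,5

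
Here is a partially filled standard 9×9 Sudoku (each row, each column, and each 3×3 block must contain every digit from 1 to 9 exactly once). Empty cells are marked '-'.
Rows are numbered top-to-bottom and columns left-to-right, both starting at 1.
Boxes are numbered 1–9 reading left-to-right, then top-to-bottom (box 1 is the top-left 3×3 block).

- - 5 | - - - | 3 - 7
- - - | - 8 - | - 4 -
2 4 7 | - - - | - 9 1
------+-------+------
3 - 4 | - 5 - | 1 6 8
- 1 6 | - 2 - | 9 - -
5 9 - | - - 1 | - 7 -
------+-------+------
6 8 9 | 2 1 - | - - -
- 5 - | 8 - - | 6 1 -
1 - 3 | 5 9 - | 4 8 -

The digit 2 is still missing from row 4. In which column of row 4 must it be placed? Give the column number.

2

Consider where 2 can go in row 4.
r4c4 is out (column 4 already has a 2).
r4c6 is out (box 5 already has a 2).
So the only cell in row 4 that can hold 2 is r4c2.
That is column 2.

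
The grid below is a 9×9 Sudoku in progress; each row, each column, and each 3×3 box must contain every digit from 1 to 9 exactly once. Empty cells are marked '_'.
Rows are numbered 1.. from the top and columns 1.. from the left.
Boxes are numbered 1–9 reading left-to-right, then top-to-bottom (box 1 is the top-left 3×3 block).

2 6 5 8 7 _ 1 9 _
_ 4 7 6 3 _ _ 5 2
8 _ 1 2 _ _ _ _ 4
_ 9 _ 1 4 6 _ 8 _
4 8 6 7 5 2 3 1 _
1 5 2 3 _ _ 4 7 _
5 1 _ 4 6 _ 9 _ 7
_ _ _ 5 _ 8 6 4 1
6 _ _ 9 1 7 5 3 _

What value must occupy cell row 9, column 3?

4

Cell row 9, column 3 itself could take any of {4, 8} by direct elimination.
Consider where 4 can go in row 9.
row 9, column 2 is out (column 2 already has a 4).
row 9, column 9 is out (column 9 already has a 4).
So the only cell in row 9 that can hold 4 is row 9, column 3.
Therefore row 9, column 3 = 4.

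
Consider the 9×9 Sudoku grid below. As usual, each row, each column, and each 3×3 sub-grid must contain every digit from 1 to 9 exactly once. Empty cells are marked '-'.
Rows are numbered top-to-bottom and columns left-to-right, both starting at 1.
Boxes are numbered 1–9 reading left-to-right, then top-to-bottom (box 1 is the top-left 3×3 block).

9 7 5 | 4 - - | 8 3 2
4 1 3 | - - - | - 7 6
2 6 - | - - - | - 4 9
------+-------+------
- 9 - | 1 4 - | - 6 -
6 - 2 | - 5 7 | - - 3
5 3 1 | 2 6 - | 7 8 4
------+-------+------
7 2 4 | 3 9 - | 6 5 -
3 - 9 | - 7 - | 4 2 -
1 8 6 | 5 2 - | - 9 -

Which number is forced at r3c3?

8

Row 3 already contains {2, 4, 6, 9}.
Column 3 already contains {1, 2, 3, 4, 5, 6, 9}.
Its 3×3 block (box 1) already contains {1, 2, 3, 4, 5, 6, 7, 9}.
The only value from 1–9 not eliminated is 8, so r3c3 = 8.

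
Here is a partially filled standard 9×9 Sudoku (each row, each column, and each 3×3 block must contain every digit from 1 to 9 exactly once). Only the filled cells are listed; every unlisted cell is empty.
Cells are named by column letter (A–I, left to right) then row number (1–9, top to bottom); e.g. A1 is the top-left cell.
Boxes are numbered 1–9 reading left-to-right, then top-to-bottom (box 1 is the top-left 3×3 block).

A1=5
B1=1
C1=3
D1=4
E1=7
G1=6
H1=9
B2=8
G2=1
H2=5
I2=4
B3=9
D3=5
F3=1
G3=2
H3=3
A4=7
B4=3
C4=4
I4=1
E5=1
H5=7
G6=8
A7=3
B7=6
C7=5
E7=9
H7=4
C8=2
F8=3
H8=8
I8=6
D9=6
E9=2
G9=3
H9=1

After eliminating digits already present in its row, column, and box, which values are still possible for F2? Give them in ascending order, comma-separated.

2,6,9

Row 2 already contains {1, 4, 5, 8}.
Column F already contains {1, 3}.
Its 3×3 block (box 2) already contains {1, 4, 5, 7}.
Removing those from 1–9 leaves {2, 6, 9} as the candidates for F2.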